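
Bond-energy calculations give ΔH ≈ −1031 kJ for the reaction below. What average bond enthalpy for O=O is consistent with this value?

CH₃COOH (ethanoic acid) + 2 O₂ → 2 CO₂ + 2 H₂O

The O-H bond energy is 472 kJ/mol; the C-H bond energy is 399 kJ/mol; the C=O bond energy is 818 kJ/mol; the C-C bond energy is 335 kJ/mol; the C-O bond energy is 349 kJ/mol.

D(O=O) ≈ 479 kJ/mol

Let D be the O=O bond energy.
Σ(broken) = 1×335 + 3×399 + 1×349 + 1×818 + 1×472 + 2×D = 3171 + 2D
Σ(formed) = 4×818 + 4×472 = 5160
ΔH = Σ(broken) − Σ(formed) = (3171 + 2D) − (5160) = −1989 + 2D
Setting this equal to −1031 kJ gives 2D = 958, so D = 479 kJ/mol.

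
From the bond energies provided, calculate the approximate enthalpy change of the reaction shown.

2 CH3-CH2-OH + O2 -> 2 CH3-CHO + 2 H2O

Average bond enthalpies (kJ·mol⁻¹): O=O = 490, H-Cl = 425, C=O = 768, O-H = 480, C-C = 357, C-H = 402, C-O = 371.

Bonds broken (reactants):
  C-C: 2 × 357 = 714
  C-H: 10 × 402 = 4020
  C-O: 2 × 371 = 742
  O-H: 2 × 480 = 960
  O=O: 1 × 490 = 490
  Σ(broken) = 6926 kJ
Bonds formed (products):
  C-C: 2 × 357 = 714
  C-H: 8 × 402 = 3216
  C=O: 2 × 768 = 1536
  O-H: 4 × 480 = 1920
  Σ(formed) = 7386 kJ
ΔH = Σ(broken) − Σ(formed) = 6926 − 7386 = −460 kJ

ΔH ≈ −460 kJ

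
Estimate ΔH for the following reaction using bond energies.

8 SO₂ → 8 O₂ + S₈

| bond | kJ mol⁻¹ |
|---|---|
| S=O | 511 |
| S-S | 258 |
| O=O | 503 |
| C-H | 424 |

ΔH ≈ +2088 kJ

Bonds broken (reactants):
  S=O: 16 × 511 = 8176
  Σ(broken) = 8176 kJ
Bonds formed (products):
  O=O: 8 × 503 = 4024
  S-S: 8 × 258 = 2064
  Σ(formed) = 6088 kJ
ΔH = Σ(broken) − Σ(formed) = 8176 − 6088 = +2088 kJ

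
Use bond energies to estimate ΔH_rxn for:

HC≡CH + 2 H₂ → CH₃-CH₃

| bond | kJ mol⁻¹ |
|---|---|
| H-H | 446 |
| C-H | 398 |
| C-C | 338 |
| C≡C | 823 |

Bonds broken (reactants):
  C≡C: 1 × 823 = 823
  C-H: 2 × 398 = 796
  H-H: 2 × 446 = 892
  Σ(broken) = 2511 kJ
Bonds formed (products):
  C-C: 1 × 338 = 338
  C-H: 6 × 398 = 2388
  Σ(formed) = 2726 kJ
ΔH = Σ(broken) − Σ(formed) = 2511 − 2726 = −215 kJ

ΔH ≈ −215 kJ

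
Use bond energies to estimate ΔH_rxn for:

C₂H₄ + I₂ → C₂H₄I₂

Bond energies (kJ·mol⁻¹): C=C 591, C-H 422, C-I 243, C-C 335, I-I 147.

ΔH ≈ −83 kJ

Bonds broken (reactants):
  C-H: 4 × 422 = 1688
  C=C: 1 × 591 = 591
  I-I: 1 × 147 = 147
  Σ(broken) = 2426 kJ
Bonds formed (products):
  C-C: 1 × 335 = 335
  C-H: 4 × 422 = 1688
  C-I: 2 × 243 = 486
  Σ(formed) = 2509 kJ
ΔH = Σ(broken) − Σ(formed) = 2426 − 2509 = −83 kJ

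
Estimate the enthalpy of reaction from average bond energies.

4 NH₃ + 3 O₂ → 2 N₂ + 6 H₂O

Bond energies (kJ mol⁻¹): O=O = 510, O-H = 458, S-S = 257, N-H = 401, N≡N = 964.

Bonds broken (reactants):
  N-H: 12 × 401 = 4812
  O=O: 3 × 510 = 1530
  Σ(broken) = 6342 kJ
Bonds formed (products):
  N≡N: 2 × 964 = 1928
  O-H: 12 × 458 = 5496
  Σ(formed) = 7424 kJ
ΔH = Σ(broken) − Σ(formed) = 6342 − 7424 = −1082 kJ

ΔH ≈ −1082 kJ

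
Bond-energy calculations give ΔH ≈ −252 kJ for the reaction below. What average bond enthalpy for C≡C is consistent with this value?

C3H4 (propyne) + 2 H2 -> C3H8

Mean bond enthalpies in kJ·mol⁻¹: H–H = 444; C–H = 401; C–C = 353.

Let D be the C≡C bond energy.
Σ(broken) = 1×D + 1×353 + 4×401 + 2×444 = 2845 + D
Σ(formed) = 2×353 + 8×401 = 3914
ΔH = Σ(broken) − Σ(formed) = (2845 + D) − (3914) = −1069 + D
Setting this equal to −252 kJ gives D = 817 kJ/mol.

D(C≡C) ≈ 817 kJ/mol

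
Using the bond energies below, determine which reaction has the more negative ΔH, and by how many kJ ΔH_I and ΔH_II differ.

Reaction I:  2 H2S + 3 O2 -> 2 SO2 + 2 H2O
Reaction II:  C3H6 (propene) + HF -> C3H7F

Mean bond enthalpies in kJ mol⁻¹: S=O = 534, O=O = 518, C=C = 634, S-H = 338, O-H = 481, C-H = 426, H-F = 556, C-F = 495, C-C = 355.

Reaction I:
  Bonds broken (reactants):
    O=O: 3 × 518 = 1554
    S-H: 4 × 338 = 1352
    Σ(broken) = 2906 kJ
  Bonds formed (products):
    O-H: 4 × 481 = 1924
    S=O: 4 × 534 = 2136
    Σ(formed) = 4060 kJ
  ΔH_I = 2906 − 4060 = −1154 kJ
Reaction II:
  Bonds broken (reactants):
    C-C: 1 × 355 = 355
    C-H: 6 × 426 = 2556
    C=C: 1 × 634 = 634
    H-F: 1 × 556 = 556
    Σ(broken) = 4101 kJ
  Bonds formed (products):
    C-C: 2 × 355 = 710
    C-F: 1 × 495 = 495
    C-H: 7 × 426 = 2982
    Σ(formed) = 4187 kJ
  ΔH_II = 4101 − 4187 = −86 kJ
ΔH_I − ΔH_II = −1068 kJ, so reaction I has the more negative ΔH; |ΔH_I − ΔH_II| = 1068 kJ.

Reaction I, by 1068 kJ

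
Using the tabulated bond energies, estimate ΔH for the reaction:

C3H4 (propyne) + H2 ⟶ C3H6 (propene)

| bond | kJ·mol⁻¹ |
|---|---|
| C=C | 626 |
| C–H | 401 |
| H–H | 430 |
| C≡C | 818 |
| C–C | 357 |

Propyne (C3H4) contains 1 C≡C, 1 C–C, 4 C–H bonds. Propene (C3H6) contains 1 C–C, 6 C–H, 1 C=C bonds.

ΔH ≈ −180 kJ

Bonds broken (reactants):
  C≡C: 1 × 818 = 818
  C–C: 1 × 357 = 357
  C–H: 4 × 401 = 1604
  H–H: 1 × 430 = 430
  Σ(broken) = 3209 kJ
Bonds formed (products):
  C–C: 1 × 357 = 357
  C–H: 6 × 401 = 2406
  C=C: 1 × 626 = 626
  Σ(formed) = 3389 kJ
ΔH = Σ(broken) − Σ(formed) = 3209 − 3389 = −180 kJ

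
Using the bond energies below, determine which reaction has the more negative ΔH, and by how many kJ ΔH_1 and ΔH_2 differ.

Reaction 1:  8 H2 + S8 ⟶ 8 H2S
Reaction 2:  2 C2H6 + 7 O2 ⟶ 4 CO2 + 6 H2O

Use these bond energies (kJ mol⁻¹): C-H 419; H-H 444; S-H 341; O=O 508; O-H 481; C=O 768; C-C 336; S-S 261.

Reaction 1:
  Bonds broken (reactants):
    H-H: 8 × 444 = 3552
    S-S: 8 × 261 = 2088
    Σ(broken) = 5640 kJ
  Bonds formed (products):
    S-H: 16 × 341 = 5456
    Σ(formed) = 5456 kJ
  ΔH_1 = 5640 − 5456 = +184 kJ
Reaction 2:
  Bonds broken (reactants):
    C-C: 2 × 336 = 672
    C-H: 12 × 419 = 5028
    O=O: 7 × 508 = 3556
    Σ(broken) = 9256 kJ
  Bonds formed (products):
    C=O: 8 × 768 = 6144
    O-H: 12 × 481 = 5772
    Σ(formed) = 11916 kJ
  ΔH_2 = 9256 − 11916 = −2660 kJ
ΔH_1 − ΔH_2 = +2844 kJ, so reaction 2 has the more negative ΔH; |ΔH_1 − ΔH_2| = 2844 kJ.

Reaction 2, by 2844 kJ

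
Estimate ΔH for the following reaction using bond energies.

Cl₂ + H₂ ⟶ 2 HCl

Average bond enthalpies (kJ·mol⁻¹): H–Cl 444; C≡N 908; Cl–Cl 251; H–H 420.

Bonds broken (reactants):
  Cl–Cl: 1 × 251 = 251
  H–H: 1 × 420 = 420
  Σ(broken) = 671 kJ
Bonds formed (products):
  H–Cl: 2 × 444 = 888
  Σ(formed) = 888 kJ
ΔH = Σ(broken) − Σ(formed) = 671 − 888 = −217 kJ

ΔH ≈ −217 kJ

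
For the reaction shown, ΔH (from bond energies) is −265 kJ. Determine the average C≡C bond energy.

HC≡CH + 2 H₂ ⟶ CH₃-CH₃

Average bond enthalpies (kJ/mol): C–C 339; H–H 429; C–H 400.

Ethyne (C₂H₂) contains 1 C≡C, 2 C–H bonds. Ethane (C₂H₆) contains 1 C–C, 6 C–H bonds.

Let D be the C≡C bond energy.
Σ(broken) = 1×D + 2×400 + 2×429 = 1658 + D
Σ(formed) = 1×339 + 6×400 = 2739
ΔH = Σ(broken) − Σ(formed) = (1658 + D) − (2739) = −1081 + D
Setting this equal to −265 kJ gives D = 816 kJ/mol.

D(C≡C) ≈ 816 kJ/mol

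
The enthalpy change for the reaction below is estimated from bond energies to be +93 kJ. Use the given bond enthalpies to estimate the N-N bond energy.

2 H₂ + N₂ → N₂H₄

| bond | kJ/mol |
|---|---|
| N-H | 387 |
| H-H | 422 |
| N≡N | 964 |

D(N-N) ≈ 167 kJ/mol

Let D be the N-N bond energy.
Σ(broken) = 2×422 + 1×964 = 1808
Σ(formed) = 4×387 + 1×D = 1548 + D
ΔH = Σ(broken) − Σ(formed) = (1808) − (1548 + D) = +260 − D
Setting this equal to +93 kJ gives D = 167 kJ/mol.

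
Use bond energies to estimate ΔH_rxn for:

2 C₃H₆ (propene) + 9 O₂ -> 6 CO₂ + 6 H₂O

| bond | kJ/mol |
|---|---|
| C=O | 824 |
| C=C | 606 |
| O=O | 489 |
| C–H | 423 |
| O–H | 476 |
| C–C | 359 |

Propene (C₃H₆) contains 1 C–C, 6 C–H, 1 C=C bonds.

Bonds broken (reactants):
  C–C: 2 × 359 = 718
  C–H: 12 × 423 = 5076
  C=C: 2 × 606 = 1212
  O=O: 9 × 489 = 4401
  Σ(broken) = 11407 kJ
Bonds formed (products):
  C=O: 12 × 824 = 9888
  O–H: 12 × 476 = 5712
  Σ(formed) = 15600 kJ
ΔH = Σ(broken) − Σ(formed) = 11407 − 15600 = −4193 kJ

ΔH ≈ −4193 kJ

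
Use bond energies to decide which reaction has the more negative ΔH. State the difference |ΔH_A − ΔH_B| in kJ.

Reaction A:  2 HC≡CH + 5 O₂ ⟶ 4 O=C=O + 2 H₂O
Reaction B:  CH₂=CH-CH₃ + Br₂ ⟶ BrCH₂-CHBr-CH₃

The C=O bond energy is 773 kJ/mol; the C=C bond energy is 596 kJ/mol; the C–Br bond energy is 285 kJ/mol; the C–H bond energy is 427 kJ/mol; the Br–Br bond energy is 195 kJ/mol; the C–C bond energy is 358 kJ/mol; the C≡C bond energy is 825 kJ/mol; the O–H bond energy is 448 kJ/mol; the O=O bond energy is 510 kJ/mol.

Reaction A, by 1931 kJ

Reaction A:
  Bonds broken (reactants):
    C≡C: 2 × 825 = 1650
    C–H: 4 × 427 = 1708
    O=O: 5 × 510 = 2550
    Σ(broken) = 5908 kJ
  Bonds formed (products):
    C=O: 8 × 773 = 6184
    O–H: 4 × 448 = 1792
    Σ(formed) = 7976 kJ
  ΔH_A = 5908 − 7976 = −2068 kJ
Reaction B:
  Bonds broken (reactants):
    Br–Br: 1 × 195 = 195
    C–C: 1 × 358 = 358
    C–H: 6 × 427 = 2562
    C=C: 1 × 596 = 596
    Σ(broken) = 3711 kJ
  Bonds formed (products):
    C–Br: 2 × 285 = 570
    C–C: 2 × 358 = 716
    C–H: 6 × 427 = 2562
    Σ(formed) = 3848 kJ
  ΔH_B = 3711 − 3848 = −137 kJ
ΔH_A − ΔH_B = −1931 kJ, so reaction A has the more negative ΔH; |ΔH_A − ΔH_B| = 1931 kJ.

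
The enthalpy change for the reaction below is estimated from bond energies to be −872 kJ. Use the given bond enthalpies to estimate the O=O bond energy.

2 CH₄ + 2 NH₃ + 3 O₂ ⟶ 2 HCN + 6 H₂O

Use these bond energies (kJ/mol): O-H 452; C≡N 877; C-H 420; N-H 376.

Let D be the O=O bond energy.
Σ(broken) = 8×420 + 6×376 + 3×D = 5616 + 3D
Σ(formed) = 2×877 + 2×420 + 12×452 = 8018
ΔH = Σ(broken) − Σ(formed) = (5616 + 3D) − (8018) = −2402 + 3D
Setting this equal to −872 kJ gives 3D = 1530, so D = 510 kJ/mol.

D(O=O) ≈ 510 kJ/mol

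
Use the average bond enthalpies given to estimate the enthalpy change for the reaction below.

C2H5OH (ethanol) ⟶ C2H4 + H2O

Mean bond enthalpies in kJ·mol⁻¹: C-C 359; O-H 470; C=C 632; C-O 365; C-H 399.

ΔH ≈ +21 kJ

Bonds broken (reactants):
  C-C: 1 × 359 = 359
  C-H: 5 × 399 = 1995
  C-O: 1 × 365 = 365
  O-H: 1 × 470 = 470
  Σ(broken) = 3189 kJ
Bonds formed (products):
  C-H: 4 × 399 = 1596
  C=C: 1 × 632 = 632
  O-H: 2 × 470 = 940
  Σ(formed) = 3168 kJ
ΔH = Σ(broken) − Σ(formed) = 3189 − 3168 = +21 kJ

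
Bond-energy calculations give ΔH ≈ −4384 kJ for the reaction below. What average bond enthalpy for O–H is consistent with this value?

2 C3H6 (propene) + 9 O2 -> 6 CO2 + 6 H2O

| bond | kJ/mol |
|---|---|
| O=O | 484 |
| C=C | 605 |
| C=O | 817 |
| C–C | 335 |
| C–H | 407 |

Let D be the O–H bond energy.
Σ(broken) = 2×335 + 12×407 + 2×605 + 9×484 = 11120
Σ(formed) = 12×817 + 12×D = 9804 + 12D
ΔH = Σ(broken) − Σ(formed) = (11120) − (9804 + 12D) = +1316 − 12D
Setting this equal to −4384 kJ gives 12D = 5700, so D = 475 kJ/mol.

D(O–H) ≈ 475 kJ/mol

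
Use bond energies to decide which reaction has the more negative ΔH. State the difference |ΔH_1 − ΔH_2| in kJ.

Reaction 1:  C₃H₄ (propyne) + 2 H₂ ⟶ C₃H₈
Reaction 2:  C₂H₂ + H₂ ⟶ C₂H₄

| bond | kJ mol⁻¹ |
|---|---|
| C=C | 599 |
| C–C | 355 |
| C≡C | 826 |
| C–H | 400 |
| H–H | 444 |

Reaction 1:
  Bonds broken (reactants):
    C≡C: 1 × 826 = 826
    C–C: 1 × 355 = 355
    C–H: 4 × 400 = 1600
    H–H: 2 × 444 = 888
    Σ(broken) = 3669 kJ
  Bonds formed (products):
    C–C: 2 × 355 = 710
    C–H: 8 × 400 = 3200
    Σ(formed) = 3910 kJ
  ΔH_1 = 3669 − 3910 = −241 kJ
Reaction 2:
  Bonds broken (reactants):
    C≡C: 1 × 826 = 826
    C–H: 2 × 400 = 800
    H–H: 1 × 444 = 444
    Σ(broken) = 2070 kJ
  Bonds formed (products):
    C–H: 4 × 400 = 1600
    C=C: 1 × 599 = 599
    Σ(formed) = 2199 kJ
  ΔH_2 = 2070 − 2199 = −129 kJ
ΔH_1 − ΔH_2 = −112 kJ, so reaction 1 has the more negative ΔH; |ΔH_1 − ΔH_2| = 112 kJ.

Reaction 1, by 112 kJ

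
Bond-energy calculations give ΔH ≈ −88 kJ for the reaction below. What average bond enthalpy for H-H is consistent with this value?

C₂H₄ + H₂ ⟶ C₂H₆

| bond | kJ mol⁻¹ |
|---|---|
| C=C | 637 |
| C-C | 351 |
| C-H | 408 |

Let D be the H-H bond energy.
Σ(broken) = 4×408 + 1×637 + 1×D = 2269 + D
Σ(formed) = 1×351 + 6×408 = 2799
ΔH = Σ(broken) − Σ(formed) = (2269 + D) − (2799) = −530 + D
Setting this equal to −88 kJ gives D = 442 kJ/mol.

D(H-H) ≈ 442 kJ/mol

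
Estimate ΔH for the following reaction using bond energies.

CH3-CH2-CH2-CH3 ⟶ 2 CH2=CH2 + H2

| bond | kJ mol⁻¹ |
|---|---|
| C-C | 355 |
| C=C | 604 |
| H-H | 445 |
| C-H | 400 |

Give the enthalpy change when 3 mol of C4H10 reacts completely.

ΔH = +636 kJ

Bonds broken (reactants):
  C-C: 3 × 355 = 1065
  C-H: 10 × 400 = 4000
  Σ(broken) = 5065 kJ
Bonds formed (products):
  C-H: 8 × 400 = 3200
  C=C: 2 × 604 = 1208
  H-H: 1 × 445 = 445
  Σ(formed) = 4853 kJ
ΔH = Σ(broken) − Σ(formed) = 5065 − 4853 = +212 kJ
For 3× the reaction as written: 3 × (+212) = +636 kJ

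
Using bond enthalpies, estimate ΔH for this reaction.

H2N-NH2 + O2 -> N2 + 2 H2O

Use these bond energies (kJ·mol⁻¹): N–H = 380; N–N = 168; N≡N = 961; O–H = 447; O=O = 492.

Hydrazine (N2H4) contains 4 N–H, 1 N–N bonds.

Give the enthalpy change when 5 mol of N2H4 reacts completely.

ΔH = −2845 kJ

Bonds broken (reactants):
  N–H: 4 × 380 = 1520
  N–N: 1 × 168 = 168
  O=O: 1 × 492 = 492
  Σ(broken) = 2180 kJ
Bonds formed (products):
  N≡N: 1 × 961 = 961
  O–H: 4 × 447 = 1788
  Σ(formed) = 2749 kJ
ΔH = Σ(broken) − Σ(formed) = 2180 − 2749 = −569 kJ
For 5× the reaction as written: 5 × (−569) = −2845 kJ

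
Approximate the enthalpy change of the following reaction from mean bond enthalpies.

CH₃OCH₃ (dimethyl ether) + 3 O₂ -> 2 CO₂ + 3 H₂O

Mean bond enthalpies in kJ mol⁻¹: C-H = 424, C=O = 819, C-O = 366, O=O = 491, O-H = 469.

ΔH ≈ −1341 kJ

Bonds broken (reactants):
  C-H: 6 × 424 = 2544
  C-O: 2 × 366 = 732
  O=O: 3 × 491 = 1473
  Σ(broken) = 4749 kJ
Bonds formed (products):
  C=O: 4 × 819 = 3276
  O-H: 6 × 469 = 2814
  Σ(formed) = 6090 kJ
ΔH = Σ(broken) − Σ(formed) = 4749 − 6090 = −1341 kJ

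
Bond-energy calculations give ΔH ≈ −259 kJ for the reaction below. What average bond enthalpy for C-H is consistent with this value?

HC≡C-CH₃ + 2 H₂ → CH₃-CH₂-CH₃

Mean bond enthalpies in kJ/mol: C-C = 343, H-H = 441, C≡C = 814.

Let D be the C-H bond energy.
Σ(broken) = 1×814 + 1×343 + 4×D + 2×441 = 2039 + 4D
Σ(formed) = 2×343 + 8×D = 686 + 8D
ΔH = Σ(broken) − Σ(formed) = (2039 + 4D) − (686 + 8D) = +1353 − 4D
Setting this equal to −259 kJ gives 4D = 1612, so D = 403 kJ/mol.

D(C-H) ≈ 403 kJ/mol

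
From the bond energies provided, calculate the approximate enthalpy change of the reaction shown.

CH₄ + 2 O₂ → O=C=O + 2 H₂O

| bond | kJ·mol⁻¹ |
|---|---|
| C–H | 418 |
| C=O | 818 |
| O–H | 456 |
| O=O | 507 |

ΔH ≈ −774 kJ

Bonds broken (reactants):
  C–H: 4 × 418 = 1672
  O=O: 2 × 507 = 1014
  Σ(broken) = 2686 kJ
Bonds formed (products):
  C=O: 2 × 818 = 1636
  O–H: 4 × 456 = 1824
  Σ(formed) = 3460 kJ
ΔH = Σ(broken) − Σ(formed) = 2686 − 3460 = −774 kJ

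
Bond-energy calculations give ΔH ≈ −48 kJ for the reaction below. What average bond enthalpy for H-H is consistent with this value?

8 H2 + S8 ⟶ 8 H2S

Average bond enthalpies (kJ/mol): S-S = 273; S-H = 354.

Let D be the H-H bond energy.
Σ(broken) = 8×D + 8×273 = 2184 + 8D
Σ(formed) = 16×354 = 5664
ΔH = Σ(broken) − Σ(formed) = (2184 + 8D) − (5664) = −3480 + 8D
Setting this equal to −48 kJ gives 8D = 3432, so D = 429 kJ/mol.

D(H-H) ≈ 429 kJ/mol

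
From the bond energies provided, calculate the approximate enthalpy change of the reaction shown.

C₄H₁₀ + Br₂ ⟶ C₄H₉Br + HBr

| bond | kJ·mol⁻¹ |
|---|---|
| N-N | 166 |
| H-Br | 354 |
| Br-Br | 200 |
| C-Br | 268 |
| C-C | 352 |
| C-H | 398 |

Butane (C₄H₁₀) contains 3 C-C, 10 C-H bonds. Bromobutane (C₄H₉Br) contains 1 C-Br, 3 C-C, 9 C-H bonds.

ΔH ≈ −24 kJ

Bonds broken (reactants):
  Br-Br: 1 × 200 = 200
  C-C: 3 × 352 = 1056
  C-H: 10 × 398 = 3980
  Σ(broken) = 5236 kJ
Bonds formed (products):
  C-Br: 1 × 268 = 268
  C-C: 3 × 352 = 1056
  C-H: 9 × 398 = 3582
  H-Br: 1 × 354 = 354
  Σ(formed) = 5260 kJ
ΔH = Σ(broken) − Σ(formed) = 5236 − 5260 = −24 kJ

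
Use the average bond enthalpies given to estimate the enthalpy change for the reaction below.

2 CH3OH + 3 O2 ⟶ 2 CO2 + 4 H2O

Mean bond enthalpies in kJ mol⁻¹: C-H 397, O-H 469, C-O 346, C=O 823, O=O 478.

ΔH ≈ −1598 kJ

Bonds broken (reactants):
  C-H: 6 × 397 = 2382
  C-O: 2 × 346 = 692
  O-H: 2 × 469 = 938
  O=O: 3 × 478 = 1434
  Σ(broken) = 5446 kJ
Bonds formed (products):
  C=O: 4 × 823 = 3292
  O-H: 8 × 469 = 3752
  Σ(formed) = 7044 kJ
ΔH = Σ(broken) − Σ(formed) = 5446 − 7044 = −1598 kJ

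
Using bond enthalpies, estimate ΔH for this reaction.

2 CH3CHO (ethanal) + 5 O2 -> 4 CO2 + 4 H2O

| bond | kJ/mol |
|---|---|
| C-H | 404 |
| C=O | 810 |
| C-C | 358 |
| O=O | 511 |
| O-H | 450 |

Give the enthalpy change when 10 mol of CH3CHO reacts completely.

ΔH = −9785 kJ

Bonds broken (reactants):
  C-C: 2 × 358 = 716
  C-H: 8 × 404 = 3232
  C=O: 2 × 810 = 1620
  O=O: 5 × 511 = 2555
  Σ(broken) = 8123 kJ
Bonds formed (products):
  C=O: 8 × 810 = 6480
  O-H: 8 × 450 = 3600
  Σ(formed) = 10080 kJ
ΔH = Σ(broken) − Σ(formed) = 8123 − 10080 = −1957 kJ
For 5× the reaction as written: 5 × (−1957) = −9785 kJ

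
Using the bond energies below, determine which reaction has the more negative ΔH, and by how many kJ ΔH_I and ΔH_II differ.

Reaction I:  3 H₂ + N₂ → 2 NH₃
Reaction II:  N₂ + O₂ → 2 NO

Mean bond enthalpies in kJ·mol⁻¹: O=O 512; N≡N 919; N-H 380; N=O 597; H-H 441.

Reaction I:
  Bonds broken (reactants):
    H-H: 3 × 441 = 1323
    N≡N: 1 × 919 = 919
    Σ(broken) = 2242 kJ
  Bonds formed (products):
    N-H: 6 × 380 = 2280
    Σ(formed) = 2280 kJ
  ΔH_I = 2242 − 2280 = −38 kJ
Reaction II:
  Bonds broken (reactants):
    N≡N: 1 × 919 = 919
    O=O: 1 × 512 = 512
    Σ(broken) = 1431 kJ
  Bonds formed (products):
    N=O: 2 × 597 = 1194
    Σ(formed) = 1194 kJ
  ΔH_II = 1431 − 1194 = +237 kJ
ΔH_I − ΔH_II = −275 kJ, so reaction I has the more negative ΔH; |ΔH_I − ΔH_II| = 275 kJ.

Reaction I, by 275 kJ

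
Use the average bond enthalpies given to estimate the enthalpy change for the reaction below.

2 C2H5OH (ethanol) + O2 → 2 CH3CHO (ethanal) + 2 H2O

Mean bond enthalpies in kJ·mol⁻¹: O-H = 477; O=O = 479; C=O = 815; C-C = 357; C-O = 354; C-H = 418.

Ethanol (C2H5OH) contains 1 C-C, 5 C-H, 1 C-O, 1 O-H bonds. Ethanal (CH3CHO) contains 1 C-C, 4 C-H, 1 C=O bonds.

ΔH ≈ −561 kJ

Bonds broken (reactants):
  C-C: 2 × 357 = 714
  C-H: 10 × 418 = 4180
  C-O: 2 × 354 = 708
  O-H: 2 × 477 = 954
  O=O: 1 × 479 = 479
  Σ(broken) = 7035 kJ
Bonds formed (products):
  C-C: 2 × 357 = 714
  C-H: 8 × 418 = 3344
  C=O: 2 × 815 = 1630
  O-H: 4 × 477 = 1908
  Σ(formed) = 7596 kJ
ΔH = Σ(broken) − Σ(formed) = 7035 − 7596 = −561 kJ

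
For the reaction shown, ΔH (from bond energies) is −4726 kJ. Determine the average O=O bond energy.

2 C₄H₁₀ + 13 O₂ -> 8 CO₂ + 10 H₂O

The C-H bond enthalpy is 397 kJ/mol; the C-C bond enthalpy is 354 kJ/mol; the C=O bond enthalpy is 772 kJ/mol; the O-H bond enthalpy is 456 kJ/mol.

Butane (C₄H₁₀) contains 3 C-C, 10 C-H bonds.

D(O=O) ≈ 514 kJ/mol

Let D be the O=O bond energy.
Σ(broken) = 6×354 + 20×397 + 13×D = 10064 + 13D
Σ(formed) = 16×772 + 20×456 = 21472
ΔH = Σ(broken) − Σ(formed) = (10064 + 13D) − (21472) = −11408 + 13D
Setting this equal to −4726 kJ gives 13D = 6682, so D = 514 kJ/mol.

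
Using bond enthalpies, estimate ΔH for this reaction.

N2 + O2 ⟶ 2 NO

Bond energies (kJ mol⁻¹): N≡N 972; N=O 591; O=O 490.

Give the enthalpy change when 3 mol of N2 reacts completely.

Bonds broken (reactants):
  N≡N: 1 × 972 = 972
  O=O: 1 × 490 = 490
  Σ(broken) = 1462 kJ
Bonds formed (products):
  N=O: 2 × 591 = 1182
  Σ(formed) = 1182 kJ
ΔH = Σ(broken) − Σ(formed) = 1462 − 1182 = +280 kJ
For 3× the reaction as written: 3 × (+280) = +840 kJ

ΔH = +840 kJ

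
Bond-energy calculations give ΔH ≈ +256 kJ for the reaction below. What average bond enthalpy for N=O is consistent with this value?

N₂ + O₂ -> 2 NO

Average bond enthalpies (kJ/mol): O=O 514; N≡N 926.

D(N=O) ≈ 592 kJ/mol

Let D be the N=O bond energy.
Σ(broken) = 1×926 + 1×514 = 1440
Σ(formed) = 2×D = 2D
ΔH = Σ(broken) − Σ(formed) = (1440) − (2D) = +1440 − 2D
Setting this equal to +256 kJ gives 2D = 1184, so D = 592 kJ/mol.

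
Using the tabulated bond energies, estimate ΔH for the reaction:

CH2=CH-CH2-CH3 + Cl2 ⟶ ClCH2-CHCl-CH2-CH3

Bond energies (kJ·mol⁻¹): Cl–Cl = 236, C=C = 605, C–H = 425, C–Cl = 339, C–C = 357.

Bonds broken (reactants):
  C–C: 2 × 357 = 714
  C–H: 8 × 425 = 3400
  C=C: 1 × 605 = 605
  Cl–Cl: 1 × 236 = 236
  Σ(broken) = 4955 kJ
Bonds formed (products):
  C–C: 3 × 357 = 1071
  C–Cl: 2 × 339 = 678
  C–H: 8 × 425 = 3400
  Σ(formed) = 5149 kJ
ΔH = Σ(broken) − Σ(formed) = 4955 − 5149 = −194 kJ

ΔH ≈ −194 kJ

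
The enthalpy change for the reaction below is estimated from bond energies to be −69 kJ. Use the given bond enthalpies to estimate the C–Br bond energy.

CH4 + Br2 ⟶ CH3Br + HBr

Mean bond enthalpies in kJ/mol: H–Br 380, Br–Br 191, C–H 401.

Let D be the C–Br bond energy.
Σ(broken) = 1×191 + 4×401 = 1795
Σ(formed) = 1×D + 3×401 + 1×380 = 1583 + D
ΔH = Σ(broken) − Σ(formed) = (1795) − (1583 + D) = +212 − D
Setting this equal to −69 kJ gives D = 281 kJ/mol.

D(C–Br) ≈ 281 kJ/mol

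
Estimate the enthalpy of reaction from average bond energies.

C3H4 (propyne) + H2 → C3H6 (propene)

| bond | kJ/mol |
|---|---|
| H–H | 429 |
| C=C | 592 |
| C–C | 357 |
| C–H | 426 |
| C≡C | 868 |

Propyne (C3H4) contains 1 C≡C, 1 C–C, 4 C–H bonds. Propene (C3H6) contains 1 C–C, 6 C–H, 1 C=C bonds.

ΔH ≈ −147 kJ

Bonds broken (reactants):
  C≡C: 1 × 868 = 868
  C–C: 1 × 357 = 357
  C–H: 4 × 426 = 1704
  H–H: 1 × 429 = 429
  Σ(broken) = 3358 kJ
Bonds formed (products):
  C–C: 1 × 357 = 357
  C–H: 6 × 426 = 2556
  C=C: 1 × 592 = 592
  Σ(formed) = 3505 kJ
ΔH = Σ(broken) − Σ(formed) = 3358 − 3505 = −147 kJ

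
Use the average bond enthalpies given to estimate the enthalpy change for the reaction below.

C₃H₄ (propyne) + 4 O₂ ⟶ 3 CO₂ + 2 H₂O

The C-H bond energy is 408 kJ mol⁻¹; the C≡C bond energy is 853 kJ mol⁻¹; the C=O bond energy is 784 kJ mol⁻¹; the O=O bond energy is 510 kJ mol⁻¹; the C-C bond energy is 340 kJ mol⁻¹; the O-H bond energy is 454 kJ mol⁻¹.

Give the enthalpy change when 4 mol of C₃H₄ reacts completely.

Bonds broken (reactants):
  C≡C: 1 × 853 = 853
  C-C: 1 × 340 = 340
  C-H: 4 × 408 = 1632
  O=O: 4 × 510 = 2040
  Σ(broken) = 4865 kJ
Bonds formed (products):
  C=O: 6 × 784 = 4704
  O-H: 4 × 454 = 1816
  Σ(formed) = 6520 kJ
ΔH = Σ(broken) − Σ(formed) = 4865 − 6520 = −1655 kJ
For 4× the reaction as written: 4 × (−1655) = −6620 kJ

ΔH = −6620 kJ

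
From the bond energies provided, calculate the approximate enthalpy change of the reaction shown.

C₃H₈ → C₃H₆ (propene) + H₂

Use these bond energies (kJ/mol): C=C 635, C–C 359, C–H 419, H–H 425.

Bonds broken (reactants):
  C–C: 2 × 359 = 718
  C–H: 8 × 419 = 3352
  Σ(broken) = 4070 kJ
Bonds formed (products):
  C–C: 1 × 359 = 359
  C–H: 6 × 419 = 2514
  C=C: 1 × 635 = 635
  H–H: 1 × 425 = 425
  Σ(formed) = 3933 kJ
ΔH = Σ(broken) − Σ(formed) = 4070 − 3933 = +137 kJ

ΔH ≈ +137 kJ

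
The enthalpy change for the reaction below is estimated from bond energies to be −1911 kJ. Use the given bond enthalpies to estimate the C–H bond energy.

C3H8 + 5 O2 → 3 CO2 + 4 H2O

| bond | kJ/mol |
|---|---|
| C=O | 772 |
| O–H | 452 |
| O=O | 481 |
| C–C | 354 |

D(C–H) ≈ 403 kJ/mol

Let D be the C–H bond energy.
Σ(broken) = 2×354 + 8×D + 5×481 = 3113 + 8D
Σ(formed) = 6×772 + 8×452 = 8248
ΔH = Σ(broken) − Σ(formed) = (3113 + 8D) − (8248) = −5135 + 8D
Setting this equal to −1911 kJ gives 8D = 3224, so D = 403 kJ/mol.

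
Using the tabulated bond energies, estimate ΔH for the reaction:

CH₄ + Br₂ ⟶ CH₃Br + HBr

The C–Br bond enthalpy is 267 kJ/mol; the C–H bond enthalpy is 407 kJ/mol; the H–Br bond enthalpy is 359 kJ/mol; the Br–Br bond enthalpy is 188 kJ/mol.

Bonds broken (reactants):
  Br–Br: 1 × 188 = 188
  C–H: 4 × 407 = 1628
  Σ(broken) = 1816 kJ
Bonds formed (products):
  C–Br: 1 × 267 = 267
  C–H: 3 × 407 = 1221
  H–Br: 1 × 359 = 359
  Σ(formed) = 1847 kJ
ΔH = Σ(broken) − Σ(formed) = 1816 − 1847 = −31 kJ

ΔH ≈ −31 kJ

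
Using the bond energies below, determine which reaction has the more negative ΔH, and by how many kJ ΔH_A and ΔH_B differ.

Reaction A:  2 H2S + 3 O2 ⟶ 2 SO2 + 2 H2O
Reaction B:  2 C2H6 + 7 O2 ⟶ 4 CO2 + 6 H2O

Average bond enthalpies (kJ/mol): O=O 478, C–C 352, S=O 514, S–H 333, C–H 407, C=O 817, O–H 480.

Reaction B, by 2152 kJ

Reaction A:
  Bonds broken (reactants):
    O=O: 3 × 478 = 1434
    S–H: 4 × 333 = 1332
    Σ(broken) = 2766 kJ
  Bonds formed (products):
    O–H: 4 × 480 = 1920
    S=O: 4 × 514 = 2056
    Σ(formed) = 3976 kJ
  ΔH_A = 2766 − 3976 = −1210 kJ
Reaction B:
  Bonds broken (reactants):
    C–C: 2 × 352 = 704
    C–H: 12 × 407 = 4884
    O=O: 7 × 478 = 3346
    Σ(broken) = 8934 kJ
  Bonds formed (products):
    C=O: 8 × 817 = 6536
    O–H: 12 × 480 = 5760
    Σ(formed) = 12296 kJ
  ΔH_B = 8934 − 12296 = −3362 kJ
ΔH_A − ΔH_B = +2152 kJ, so reaction B has the more negative ΔH; |ΔH_A − ΔH_B| = 2152 kJ.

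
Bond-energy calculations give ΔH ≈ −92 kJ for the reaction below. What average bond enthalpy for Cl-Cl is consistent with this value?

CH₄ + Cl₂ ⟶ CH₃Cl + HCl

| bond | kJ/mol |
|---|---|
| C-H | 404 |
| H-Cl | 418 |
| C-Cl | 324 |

D(Cl-Cl) ≈ 246 kJ/mol

Let D be the Cl-Cl bond energy.
Σ(broken) = 4×404 + 1×D = 1616 + D
Σ(formed) = 1×324 + 3×404 + 1×418 = 1954
ΔH = Σ(broken) − Σ(formed) = (1616 + D) − (1954) = −338 + D
Setting this equal to −92 kJ gives D = 246 kJ/mol.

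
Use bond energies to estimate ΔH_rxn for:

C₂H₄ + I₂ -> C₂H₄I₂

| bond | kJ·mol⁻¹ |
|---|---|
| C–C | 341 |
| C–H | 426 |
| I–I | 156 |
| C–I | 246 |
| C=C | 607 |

Bonds broken (reactants):
  C–H: 4 × 426 = 1704
  C=C: 1 × 607 = 607
  I–I: 1 × 156 = 156
  Σ(broken) = 2467 kJ
Bonds formed (products):
  C–C: 1 × 341 = 341
  C–H: 4 × 426 = 1704
  C–I: 2 × 246 = 492
  Σ(formed) = 2537 kJ
ΔH = Σ(broken) − Σ(formed) = 2467 − 2537 = −70 kJ

ΔH ≈ −70 kJ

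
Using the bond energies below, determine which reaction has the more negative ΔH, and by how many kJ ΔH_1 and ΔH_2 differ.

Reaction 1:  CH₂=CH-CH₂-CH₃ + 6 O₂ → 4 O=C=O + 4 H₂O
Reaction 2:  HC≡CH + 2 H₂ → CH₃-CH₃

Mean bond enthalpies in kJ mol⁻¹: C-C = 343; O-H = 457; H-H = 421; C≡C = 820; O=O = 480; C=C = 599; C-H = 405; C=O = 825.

Reaction 1, by 2550 kJ

Reaction 1:
  Bonds broken (reactants):
    C-C: 2 × 343 = 686
    C-H: 8 × 405 = 3240
    C=C: 1 × 599 = 599
    O=O: 6 × 480 = 2880
    Σ(broken) = 7405 kJ
  Bonds formed (products):
    C=O: 8 × 825 = 6600
    O-H: 8 × 457 = 3656
    Σ(formed) = 10256 kJ
  ΔH_1 = 7405 − 10256 = −2851 kJ
Reaction 2:
  Bonds broken (reactants):
    C≡C: 1 × 820 = 820
    C-H: 2 × 405 = 810
    H-H: 2 × 421 = 842
    Σ(broken) = 2472 kJ
  Bonds formed (products):
    C-C: 1 × 343 = 343
    C-H: 6 × 405 = 2430
    Σ(formed) = 2773 kJ
  ΔH_2 = 2472 − 2773 = −301 kJ
ΔH_1 − ΔH_2 = −2550 kJ, so reaction 1 has the more negative ΔH; |ΔH_1 − ΔH_2| = 2550 kJ.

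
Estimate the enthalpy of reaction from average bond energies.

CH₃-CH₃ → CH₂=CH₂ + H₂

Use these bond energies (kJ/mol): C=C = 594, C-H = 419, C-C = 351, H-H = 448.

Bonds broken (reactants):
  C-C: 1 × 351 = 351
  C-H: 6 × 419 = 2514
  Σ(broken) = 2865 kJ
Bonds formed (products):
  C-H: 4 × 419 = 1676
  C=C: 1 × 594 = 594
  H-H: 1 × 448 = 448
  Σ(formed) = 2718 kJ
ΔH = Σ(broken) − Σ(formed) = 2865 − 2718 = +147 kJ

ΔH ≈ +147 kJ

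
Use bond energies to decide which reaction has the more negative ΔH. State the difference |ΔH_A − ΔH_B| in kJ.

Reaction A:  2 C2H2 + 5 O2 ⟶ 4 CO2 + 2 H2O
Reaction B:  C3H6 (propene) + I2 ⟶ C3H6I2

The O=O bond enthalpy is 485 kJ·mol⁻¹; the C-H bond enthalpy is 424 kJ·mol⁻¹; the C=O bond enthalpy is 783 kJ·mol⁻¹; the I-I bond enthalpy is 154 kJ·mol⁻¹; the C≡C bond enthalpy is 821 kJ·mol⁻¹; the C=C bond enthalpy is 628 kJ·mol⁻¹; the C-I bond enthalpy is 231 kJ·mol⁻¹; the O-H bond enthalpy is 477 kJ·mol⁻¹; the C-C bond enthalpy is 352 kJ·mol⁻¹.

Reaction A:
  Bonds broken (reactants):
    C≡C: 2 × 821 = 1642
    C-H: 4 × 424 = 1696
    O=O: 5 × 485 = 2425
    Σ(broken) = 5763 kJ
  Bonds formed (products):
    C=O: 8 × 783 = 6264
    O-H: 4 × 477 = 1908
    Σ(formed) = 8172 kJ
  ΔH_A = 5763 − 8172 = −2409 kJ
Reaction B:
  Bonds broken (reactants):
    C-C: 1 × 352 = 352
    C-H: 6 × 424 = 2544
    C=C: 1 × 628 = 628
    I-I: 1 × 154 = 154
    Σ(broken) = 3678 kJ
  Bonds formed (products):
    C-C: 2 × 352 = 704
    C-H: 6 × 424 = 2544
    C-I: 2 × 231 = 462
    Σ(formed) = 3710 kJ
  ΔH_B = 3678 − 3710 = −32 kJ
ΔH_A − ΔH_B = −2377 kJ, so reaction A has the more negative ΔH; |ΔH_A − ΔH_B| = 2377 kJ.

Reaction A, by 2377 kJ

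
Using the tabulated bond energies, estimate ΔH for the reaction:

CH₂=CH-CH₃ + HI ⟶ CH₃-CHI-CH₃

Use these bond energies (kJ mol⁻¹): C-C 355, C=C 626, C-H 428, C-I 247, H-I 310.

ΔH ≈ −94 kJ

Bonds broken (reactants):
  C-C: 1 × 355 = 355
  C-H: 6 × 428 = 2568
  C=C: 1 × 626 = 626
  H-I: 1 × 310 = 310
  Σ(broken) = 3859 kJ
Bonds formed (products):
  C-C: 2 × 355 = 710
  C-H: 7 × 428 = 2996
  C-I: 1 × 247 = 247
  Σ(formed) = 3953 kJ
ΔH = Σ(broken) − Σ(formed) = 3859 − 3953 = −94 kJ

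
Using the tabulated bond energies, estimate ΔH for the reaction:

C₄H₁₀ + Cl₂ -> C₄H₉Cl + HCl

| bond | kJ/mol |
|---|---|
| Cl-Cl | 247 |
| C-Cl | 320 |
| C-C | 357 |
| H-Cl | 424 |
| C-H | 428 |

Bonds broken (reactants):
  C-C: 3 × 357 = 1071
  C-H: 10 × 428 = 4280
  Cl-Cl: 1 × 247 = 247
  Σ(broken) = 5598 kJ
Bonds formed (products):
  C-C: 3 × 357 = 1071
  C-Cl: 1 × 320 = 320
  C-H: 9 × 428 = 3852
  H-Cl: 1 × 424 = 424
  Σ(formed) = 5667 kJ
ΔH = Σ(broken) − Σ(formed) = 5598 − 5667 = −69 kJ

ΔH ≈ −69 kJ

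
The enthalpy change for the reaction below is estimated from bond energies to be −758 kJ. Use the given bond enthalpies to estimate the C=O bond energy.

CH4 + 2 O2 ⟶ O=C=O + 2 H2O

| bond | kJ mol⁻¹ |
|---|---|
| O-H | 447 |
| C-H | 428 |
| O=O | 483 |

D(C=O) ≈ 824 kJ/mol

Let D be the C=O bond energy.
Σ(broken) = 4×428 + 2×483 = 2678
Σ(formed) = 2×D + 4×447 = 1788 + 2D
ΔH = Σ(broken) − Σ(formed) = (2678) − (1788 + 2D) = +890 − 2D
Setting this equal to −758 kJ gives 2D = 1648, so D = 824 kJ/mol.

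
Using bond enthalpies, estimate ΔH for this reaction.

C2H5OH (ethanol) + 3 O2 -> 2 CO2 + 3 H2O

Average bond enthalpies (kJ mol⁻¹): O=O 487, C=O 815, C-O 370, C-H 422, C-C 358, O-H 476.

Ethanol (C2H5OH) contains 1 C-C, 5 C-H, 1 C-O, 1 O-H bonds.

ΔH ≈ −1341 kJ

Bonds broken (reactants):
  C-C: 1 × 358 = 358
  C-H: 5 × 422 = 2110
  C-O: 1 × 370 = 370
  O-H: 1 × 476 = 476
  O=O: 3 × 487 = 1461
  Σ(broken) = 4775 kJ
Bonds formed (products):
  C=O: 4 × 815 = 3260
  O-H: 6 × 476 = 2856
  Σ(formed) = 6116 kJ
ΔH = Σ(broken) − Σ(formed) = 4775 − 6116 = −1341 kJ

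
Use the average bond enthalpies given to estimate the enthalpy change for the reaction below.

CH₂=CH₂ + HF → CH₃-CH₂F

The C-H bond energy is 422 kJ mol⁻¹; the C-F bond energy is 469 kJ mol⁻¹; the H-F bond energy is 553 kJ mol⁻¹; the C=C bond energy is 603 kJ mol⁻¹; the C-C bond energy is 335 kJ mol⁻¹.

ΔH ≈ −70 kJ

Bonds broken (reactants):
  C-H: 4 × 422 = 1688
  C=C: 1 × 603 = 603
  H-F: 1 × 553 = 553
  Σ(broken) = 2844 kJ
Bonds formed (products):
  C-C: 1 × 335 = 335
  C-F: 1 × 469 = 469
  C-H: 5 × 422 = 2110
  Σ(formed) = 2914 kJ
ΔH = Σ(broken) − Σ(formed) = 2844 − 2914 = −70 kJ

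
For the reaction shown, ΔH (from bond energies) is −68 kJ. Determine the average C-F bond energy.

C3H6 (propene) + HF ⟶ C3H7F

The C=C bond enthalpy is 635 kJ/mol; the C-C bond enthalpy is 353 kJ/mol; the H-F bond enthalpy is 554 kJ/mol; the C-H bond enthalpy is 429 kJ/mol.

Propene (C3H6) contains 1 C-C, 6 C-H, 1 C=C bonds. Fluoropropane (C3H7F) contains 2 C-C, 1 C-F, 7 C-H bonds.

Let D be the C-F bond energy.
Σ(broken) = 1×353 + 6×429 + 1×635 + 1×554 = 4116
Σ(formed) = 2×353 + 1×D + 7×429 = 3709 + D
ΔH = Σ(broken) − Σ(formed) = (4116) − (3709 + D) = +407 − D
Setting this equal to −68 kJ gives D = 475 kJ/mol.

D(C-F) ≈ 475 kJ/mol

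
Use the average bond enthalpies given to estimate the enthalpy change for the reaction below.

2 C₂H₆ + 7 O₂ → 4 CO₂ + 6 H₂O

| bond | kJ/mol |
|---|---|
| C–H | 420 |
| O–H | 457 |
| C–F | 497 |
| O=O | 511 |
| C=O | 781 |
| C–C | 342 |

ΔH ≈ −2431 kJ

Bonds broken (reactants):
  C–C: 2 × 342 = 684
  C–H: 12 × 420 = 5040
  O=O: 7 × 511 = 3577
  Σ(broken) = 9301 kJ
Bonds formed (products):
  C=O: 8 × 781 = 6248
  O–H: 12 × 457 = 5484
  Σ(formed) = 11732 kJ
ΔH = Σ(broken) − Σ(formed) = 9301 − 11732 = −2431 kJ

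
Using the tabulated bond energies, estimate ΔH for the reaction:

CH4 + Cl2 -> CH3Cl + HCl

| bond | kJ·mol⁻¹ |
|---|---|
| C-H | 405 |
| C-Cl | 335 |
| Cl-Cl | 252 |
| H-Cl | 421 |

Bonds broken (reactants):
  C-H: 4 × 405 = 1620
  Cl-Cl: 1 × 252 = 252
  Σ(broken) = 1872 kJ
Bonds formed (products):
  C-Cl: 1 × 335 = 335
  C-H: 3 × 405 = 1215
  H-Cl: 1 × 421 = 421
  Σ(formed) = 1971 kJ
ΔH = Σ(broken) − Σ(formed) = 1872 − 1971 = −99 kJ

ΔH ≈ −99 kJ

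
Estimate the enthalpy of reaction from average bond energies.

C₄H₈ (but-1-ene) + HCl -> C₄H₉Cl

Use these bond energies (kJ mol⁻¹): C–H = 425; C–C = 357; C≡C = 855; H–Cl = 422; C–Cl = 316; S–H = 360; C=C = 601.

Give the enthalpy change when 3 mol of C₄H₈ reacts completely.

ΔH = −225 kJ

Bonds broken (reactants):
  C–C: 2 × 357 = 714
  C–H: 8 × 425 = 3400
  C=C: 1 × 601 = 601
  H–Cl: 1 × 422 = 422
  Σ(broken) = 5137 kJ
Bonds formed (products):
  C–C: 3 × 357 = 1071
  C–Cl: 1 × 316 = 316
  C–H: 9 × 425 = 3825
  Σ(formed) = 5212 kJ
ΔH = Σ(broken) − Σ(formed) = 5137 − 5212 = −75 kJ
For 3× the reaction as written: 3 × (−75) = −225 kJ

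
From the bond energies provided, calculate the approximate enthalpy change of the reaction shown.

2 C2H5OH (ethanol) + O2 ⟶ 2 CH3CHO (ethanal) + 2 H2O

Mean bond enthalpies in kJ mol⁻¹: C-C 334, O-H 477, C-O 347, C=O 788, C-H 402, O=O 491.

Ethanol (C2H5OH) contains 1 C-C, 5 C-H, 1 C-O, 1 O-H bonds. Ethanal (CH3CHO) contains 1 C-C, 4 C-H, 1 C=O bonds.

ΔH ≈ −541 kJ

Bonds broken (reactants):
  C-C: 2 × 334 = 668
  C-H: 10 × 402 = 4020
  C-O: 2 × 347 = 694
  O-H: 2 × 477 = 954
  O=O: 1 × 491 = 491
  Σ(broken) = 6827 kJ
Bonds formed (products):
  C-C: 2 × 334 = 668
  C-H: 8 × 402 = 3216
  C=O: 2 × 788 = 1576
  O-H: 4 × 477 = 1908
  Σ(formed) = 7368 kJ
ΔH = Σ(broken) − Σ(formed) = 6827 − 7368 = −541 kJ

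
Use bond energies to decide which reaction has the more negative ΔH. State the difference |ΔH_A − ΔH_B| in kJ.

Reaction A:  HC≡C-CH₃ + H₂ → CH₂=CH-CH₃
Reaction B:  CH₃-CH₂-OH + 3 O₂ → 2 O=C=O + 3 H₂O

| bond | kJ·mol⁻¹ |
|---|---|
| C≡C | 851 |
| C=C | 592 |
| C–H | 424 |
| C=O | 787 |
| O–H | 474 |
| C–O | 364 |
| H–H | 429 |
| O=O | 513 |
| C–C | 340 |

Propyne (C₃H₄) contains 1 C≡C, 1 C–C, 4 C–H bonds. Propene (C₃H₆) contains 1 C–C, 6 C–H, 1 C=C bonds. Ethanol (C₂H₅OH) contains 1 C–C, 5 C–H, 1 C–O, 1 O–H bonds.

Reaction A:
  Bonds broken (reactants):
    C≡C: 1 × 851 = 851
    C–C: 1 × 340 = 340
    C–H: 4 × 424 = 1696
    H–H: 1 × 429 = 429
    Σ(broken) = 3316 kJ
  Bonds formed (products):
    C–C: 1 × 340 = 340
    C–H: 6 × 424 = 2544
    C=C: 1 × 592 = 592
    Σ(formed) = 3476 kJ
  ΔH_A = 3316 − 3476 = −160 kJ
Reaction B:
  Bonds broken (reactants):
    C–C: 1 × 340 = 340
    C–H: 5 × 424 = 2120
    C–O: 1 × 364 = 364
    O–H: 1 × 474 = 474
    O=O: 3 × 513 = 1539
    Σ(broken) = 4837 kJ
  Bonds formed (products):
    C=O: 4 × 787 = 3148
    O–H: 6 × 474 = 2844
    Σ(formed) = 5992 kJ
  ΔH_B = 4837 − 5992 = −1155 kJ
ΔH_A − ΔH_B = +995 kJ, so reaction B has the more negative ΔH; |ΔH_A − ΔH_B| = 995 kJ.

Reaction B, by 995 kJ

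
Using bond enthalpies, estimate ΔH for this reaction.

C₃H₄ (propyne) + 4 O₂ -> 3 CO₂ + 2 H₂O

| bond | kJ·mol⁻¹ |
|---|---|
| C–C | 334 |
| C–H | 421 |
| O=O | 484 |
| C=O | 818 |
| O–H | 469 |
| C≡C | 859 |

Bonds broken (reactants):
  C≡C: 1 × 859 = 859
  C–C: 1 × 334 = 334
  C–H: 4 × 421 = 1684
  O=O: 4 × 484 = 1936
  Σ(broken) = 4813 kJ
Bonds formed (products):
  C=O: 6 × 818 = 4908
  O–H: 4 × 469 = 1876
  Σ(formed) = 6784 kJ
ΔH = Σ(broken) − Σ(formed) = 4813 − 6784 = −1971 kJ

ΔH ≈ −1971 kJ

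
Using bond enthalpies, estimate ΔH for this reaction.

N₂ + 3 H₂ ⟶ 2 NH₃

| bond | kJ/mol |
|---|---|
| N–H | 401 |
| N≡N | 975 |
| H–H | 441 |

Bonds broken (reactants):
  H–H: 3 × 441 = 1323
  N≡N: 1 × 975 = 975
  Σ(broken) = 2298 kJ
Bonds formed (products):
  N–H: 6 × 401 = 2406
  Σ(formed) = 2406 kJ
ΔH = Σ(broken) − Σ(formed) = 2298 − 2406 = −108 kJ

ΔH ≈ −108 kJ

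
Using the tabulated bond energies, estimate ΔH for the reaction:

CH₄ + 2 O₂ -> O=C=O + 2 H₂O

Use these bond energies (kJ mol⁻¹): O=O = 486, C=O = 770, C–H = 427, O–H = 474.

Bonds broken (reactants):
  C–H: 4 × 427 = 1708
  O=O: 2 × 486 = 972
  Σ(broken) = 2680 kJ
Bonds formed (products):
  C=O: 2 × 770 = 1540
  O–H: 4 × 474 = 1896
  Σ(formed) = 3436 kJ
ΔH = Σ(broken) − Σ(formed) = 2680 − 3436 = −756 kJ

ΔH ≈ −756 kJ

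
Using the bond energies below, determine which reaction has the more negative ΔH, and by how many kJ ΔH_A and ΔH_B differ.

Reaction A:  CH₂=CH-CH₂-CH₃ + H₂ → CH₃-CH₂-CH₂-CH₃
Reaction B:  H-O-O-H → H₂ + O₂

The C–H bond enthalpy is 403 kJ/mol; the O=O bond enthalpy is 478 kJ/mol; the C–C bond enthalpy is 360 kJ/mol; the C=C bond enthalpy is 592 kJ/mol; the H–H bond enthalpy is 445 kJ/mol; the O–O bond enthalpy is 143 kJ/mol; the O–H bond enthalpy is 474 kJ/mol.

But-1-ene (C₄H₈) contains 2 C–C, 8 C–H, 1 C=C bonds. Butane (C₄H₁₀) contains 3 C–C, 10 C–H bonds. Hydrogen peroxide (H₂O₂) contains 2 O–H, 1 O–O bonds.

Reaction A, by 297 kJ

Reaction A:
  Bonds broken (reactants):
    C–C: 2 × 360 = 720
    C–H: 8 × 403 = 3224
    C=C: 1 × 592 = 592
    H–H: 1 × 445 = 445
    Σ(broken) = 4981 kJ
  Bonds formed (products):
    C–C: 3 × 360 = 1080
    C–H: 10 × 403 = 4030
    Σ(formed) = 5110 kJ
  ΔH_A = 4981 − 5110 = −129 kJ
Reaction B:
  Bonds broken (reactants):
    O–H: 2 × 474 = 948
    O–O: 1 × 143 = 143
    Σ(broken) = 1091 kJ
  Bonds formed (products):
    H–H: 1 × 445 = 445
    O=O: 1 × 478 = 478
    Σ(formed) = 923 kJ
  ΔH_B = 1091 − 923 = +168 kJ
ΔH_A − ΔH_B = −297 kJ, so reaction A has the more negative ΔH; |ΔH_A − ΔH_B| = 297 kJ.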